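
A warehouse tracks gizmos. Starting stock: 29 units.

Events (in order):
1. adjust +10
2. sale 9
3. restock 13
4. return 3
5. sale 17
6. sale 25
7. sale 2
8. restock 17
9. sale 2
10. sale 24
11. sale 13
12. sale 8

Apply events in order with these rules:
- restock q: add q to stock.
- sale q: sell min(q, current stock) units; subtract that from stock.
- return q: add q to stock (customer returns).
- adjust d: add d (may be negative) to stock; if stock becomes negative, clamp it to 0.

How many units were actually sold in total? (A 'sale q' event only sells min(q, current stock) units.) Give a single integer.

Answer: 72

Derivation:
Processing events:
Start: stock = 29
  Event 1 (adjust +10): 29 + 10 = 39
  Event 2 (sale 9): sell min(9,39)=9. stock: 39 - 9 = 30. total_sold = 9
  Event 3 (restock 13): 30 + 13 = 43
  Event 4 (return 3): 43 + 3 = 46
  Event 5 (sale 17): sell min(17,46)=17. stock: 46 - 17 = 29. total_sold = 26
  Event 6 (sale 25): sell min(25,29)=25. stock: 29 - 25 = 4. total_sold = 51
  Event 7 (sale 2): sell min(2,4)=2. stock: 4 - 2 = 2. total_sold = 53
  Event 8 (restock 17): 2 + 17 = 19
  Event 9 (sale 2): sell min(2,19)=2. stock: 19 - 2 = 17. total_sold = 55
  Event 10 (sale 24): sell min(24,17)=17. stock: 17 - 17 = 0. total_sold = 72
  Event 11 (sale 13): sell min(13,0)=0. stock: 0 - 0 = 0. total_sold = 72
  Event 12 (sale 8): sell min(8,0)=0. stock: 0 - 0 = 0. total_sold = 72
Final: stock = 0, total_sold = 72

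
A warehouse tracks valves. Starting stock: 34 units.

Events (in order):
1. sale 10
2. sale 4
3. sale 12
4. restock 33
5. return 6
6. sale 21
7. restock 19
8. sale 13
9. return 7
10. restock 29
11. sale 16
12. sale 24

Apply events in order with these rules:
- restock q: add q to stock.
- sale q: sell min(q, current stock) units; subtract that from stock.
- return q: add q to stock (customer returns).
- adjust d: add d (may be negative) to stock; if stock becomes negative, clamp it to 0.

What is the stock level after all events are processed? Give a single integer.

Answer: 28

Derivation:
Processing events:
Start: stock = 34
  Event 1 (sale 10): sell min(10,34)=10. stock: 34 - 10 = 24. total_sold = 10
  Event 2 (sale 4): sell min(4,24)=4. stock: 24 - 4 = 20. total_sold = 14
  Event 3 (sale 12): sell min(12,20)=12. stock: 20 - 12 = 8. total_sold = 26
  Event 4 (restock 33): 8 + 33 = 41
  Event 5 (return 6): 41 + 6 = 47
  Event 6 (sale 21): sell min(21,47)=21. stock: 47 - 21 = 26. total_sold = 47
  Event 7 (restock 19): 26 + 19 = 45
  Event 8 (sale 13): sell min(13,45)=13. stock: 45 - 13 = 32. total_sold = 60
  Event 9 (return 7): 32 + 7 = 39
  Event 10 (restock 29): 39 + 29 = 68
  Event 11 (sale 16): sell min(16,68)=16. stock: 68 - 16 = 52. total_sold = 76
  Event 12 (sale 24): sell min(24,52)=24. stock: 52 - 24 = 28. total_sold = 100
Final: stock = 28, total_sold = 100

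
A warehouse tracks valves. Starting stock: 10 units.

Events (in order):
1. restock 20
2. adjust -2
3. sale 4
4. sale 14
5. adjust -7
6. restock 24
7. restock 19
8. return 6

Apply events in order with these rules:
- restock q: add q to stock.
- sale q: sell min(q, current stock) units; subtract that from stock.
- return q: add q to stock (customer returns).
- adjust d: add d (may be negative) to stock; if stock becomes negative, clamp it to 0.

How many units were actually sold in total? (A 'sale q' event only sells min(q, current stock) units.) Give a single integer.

Answer: 18

Derivation:
Processing events:
Start: stock = 10
  Event 1 (restock 20): 10 + 20 = 30
  Event 2 (adjust -2): 30 + -2 = 28
  Event 3 (sale 4): sell min(4,28)=4. stock: 28 - 4 = 24. total_sold = 4
  Event 4 (sale 14): sell min(14,24)=14. stock: 24 - 14 = 10. total_sold = 18
  Event 5 (adjust -7): 10 + -7 = 3
  Event 6 (restock 24): 3 + 24 = 27
  Event 7 (restock 19): 27 + 19 = 46
  Event 8 (return 6): 46 + 6 = 52
Final: stock = 52, total_sold = 18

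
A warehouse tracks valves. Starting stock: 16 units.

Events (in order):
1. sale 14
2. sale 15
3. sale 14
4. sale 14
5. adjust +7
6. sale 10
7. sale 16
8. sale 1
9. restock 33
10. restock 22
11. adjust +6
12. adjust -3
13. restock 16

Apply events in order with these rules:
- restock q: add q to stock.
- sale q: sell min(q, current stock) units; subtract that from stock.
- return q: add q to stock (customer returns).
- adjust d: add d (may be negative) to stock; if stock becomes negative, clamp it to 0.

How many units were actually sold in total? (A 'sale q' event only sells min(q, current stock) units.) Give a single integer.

Processing events:
Start: stock = 16
  Event 1 (sale 14): sell min(14,16)=14. stock: 16 - 14 = 2. total_sold = 14
  Event 2 (sale 15): sell min(15,2)=2. stock: 2 - 2 = 0. total_sold = 16
  Event 3 (sale 14): sell min(14,0)=0. stock: 0 - 0 = 0. total_sold = 16
  Event 4 (sale 14): sell min(14,0)=0. stock: 0 - 0 = 0. total_sold = 16
  Event 5 (adjust +7): 0 + 7 = 7
  Event 6 (sale 10): sell min(10,7)=7. stock: 7 - 7 = 0. total_sold = 23
  Event 7 (sale 16): sell min(16,0)=0. stock: 0 - 0 = 0. total_sold = 23
  Event 8 (sale 1): sell min(1,0)=0. stock: 0 - 0 = 0. total_sold = 23
  Event 9 (restock 33): 0 + 33 = 33
  Event 10 (restock 22): 33 + 22 = 55
  Event 11 (adjust +6): 55 + 6 = 61
  Event 12 (adjust -3): 61 + -3 = 58
  Event 13 (restock 16): 58 + 16 = 74
Final: stock = 74, total_sold = 23

Answer: 23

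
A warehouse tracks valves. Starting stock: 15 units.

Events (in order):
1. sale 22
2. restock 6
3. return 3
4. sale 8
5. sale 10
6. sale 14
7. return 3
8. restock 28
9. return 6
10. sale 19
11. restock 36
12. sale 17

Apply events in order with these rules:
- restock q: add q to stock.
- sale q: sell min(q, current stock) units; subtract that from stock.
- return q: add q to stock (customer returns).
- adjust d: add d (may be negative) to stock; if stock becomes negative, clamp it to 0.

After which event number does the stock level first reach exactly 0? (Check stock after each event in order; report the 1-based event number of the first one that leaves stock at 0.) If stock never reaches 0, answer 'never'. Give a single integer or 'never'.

Processing events:
Start: stock = 15
  Event 1 (sale 22): sell min(22,15)=15. stock: 15 - 15 = 0. total_sold = 15
  Event 2 (restock 6): 0 + 6 = 6
  Event 3 (return 3): 6 + 3 = 9
  Event 4 (sale 8): sell min(8,9)=8. stock: 9 - 8 = 1. total_sold = 23
  Event 5 (sale 10): sell min(10,1)=1. stock: 1 - 1 = 0. total_sold = 24
  Event 6 (sale 14): sell min(14,0)=0. stock: 0 - 0 = 0. total_sold = 24
  Event 7 (return 3): 0 + 3 = 3
  Event 8 (restock 28): 3 + 28 = 31
  Event 9 (return 6): 31 + 6 = 37
  Event 10 (sale 19): sell min(19,37)=19. stock: 37 - 19 = 18. total_sold = 43
  Event 11 (restock 36): 18 + 36 = 54
  Event 12 (sale 17): sell min(17,54)=17. stock: 54 - 17 = 37. total_sold = 60
Final: stock = 37, total_sold = 60

First zero at event 1.

Answer: 1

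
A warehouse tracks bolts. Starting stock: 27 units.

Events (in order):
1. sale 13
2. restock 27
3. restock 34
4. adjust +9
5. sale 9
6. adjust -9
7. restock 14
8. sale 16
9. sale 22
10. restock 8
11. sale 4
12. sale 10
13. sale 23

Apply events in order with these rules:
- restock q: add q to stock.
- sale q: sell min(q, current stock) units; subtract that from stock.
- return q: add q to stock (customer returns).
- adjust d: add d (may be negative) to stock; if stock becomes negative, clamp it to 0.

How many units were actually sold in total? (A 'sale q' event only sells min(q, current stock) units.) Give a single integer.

Answer: 97

Derivation:
Processing events:
Start: stock = 27
  Event 1 (sale 13): sell min(13,27)=13. stock: 27 - 13 = 14. total_sold = 13
  Event 2 (restock 27): 14 + 27 = 41
  Event 3 (restock 34): 41 + 34 = 75
  Event 4 (adjust +9): 75 + 9 = 84
  Event 5 (sale 9): sell min(9,84)=9. stock: 84 - 9 = 75. total_sold = 22
  Event 6 (adjust -9): 75 + -9 = 66
  Event 7 (restock 14): 66 + 14 = 80
  Event 8 (sale 16): sell min(16,80)=16. stock: 80 - 16 = 64. total_sold = 38
  Event 9 (sale 22): sell min(22,64)=22. stock: 64 - 22 = 42. total_sold = 60
  Event 10 (restock 8): 42 + 8 = 50
  Event 11 (sale 4): sell min(4,50)=4. stock: 50 - 4 = 46. total_sold = 64
  Event 12 (sale 10): sell min(10,46)=10. stock: 46 - 10 = 36. total_sold = 74
  Event 13 (sale 23): sell min(23,36)=23. stock: 36 - 23 = 13. total_sold = 97
Final: stock = 13, total_sold = 97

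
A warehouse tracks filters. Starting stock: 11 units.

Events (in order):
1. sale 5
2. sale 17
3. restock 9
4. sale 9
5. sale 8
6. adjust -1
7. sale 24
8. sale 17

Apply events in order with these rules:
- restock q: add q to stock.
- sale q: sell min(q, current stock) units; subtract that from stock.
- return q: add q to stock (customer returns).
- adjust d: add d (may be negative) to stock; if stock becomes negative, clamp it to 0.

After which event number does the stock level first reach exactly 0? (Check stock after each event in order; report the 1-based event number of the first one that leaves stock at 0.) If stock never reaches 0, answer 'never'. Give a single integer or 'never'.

Answer: 2

Derivation:
Processing events:
Start: stock = 11
  Event 1 (sale 5): sell min(5,11)=5. stock: 11 - 5 = 6. total_sold = 5
  Event 2 (sale 17): sell min(17,6)=6. stock: 6 - 6 = 0. total_sold = 11
  Event 3 (restock 9): 0 + 9 = 9
  Event 4 (sale 9): sell min(9,9)=9. stock: 9 - 9 = 0. total_sold = 20
  Event 5 (sale 8): sell min(8,0)=0. stock: 0 - 0 = 0. total_sold = 20
  Event 6 (adjust -1): 0 + -1 = 0 (clamped to 0)
  Event 7 (sale 24): sell min(24,0)=0. stock: 0 - 0 = 0. total_sold = 20
  Event 8 (sale 17): sell min(17,0)=0. stock: 0 - 0 = 0. total_sold = 20
Final: stock = 0, total_sold = 20

First zero at event 2.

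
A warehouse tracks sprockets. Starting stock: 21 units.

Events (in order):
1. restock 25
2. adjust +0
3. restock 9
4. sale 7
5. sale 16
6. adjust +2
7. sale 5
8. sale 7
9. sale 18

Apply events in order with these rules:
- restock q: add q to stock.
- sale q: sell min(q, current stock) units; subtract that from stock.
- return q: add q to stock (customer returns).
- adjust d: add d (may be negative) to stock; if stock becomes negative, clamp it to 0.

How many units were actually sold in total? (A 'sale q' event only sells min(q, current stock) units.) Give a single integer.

Processing events:
Start: stock = 21
  Event 1 (restock 25): 21 + 25 = 46
  Event 2 (adjust +0): 46 + 0 = 46
  Event 3 (restock 9): 46 + 9 = 55
  Event 4 (sale 7): sell min(7,55)=7. stock: 55 - 7 = 48. total_sold = 7
  Event 5 (sale 16): sell min(16,48)=16. stock: 48 - 16 = 32. total_sold = 23
  Event 6 (adjust +2): 32 + 2 = 34
  Event 7 (sale 5): sell min(5,34)=5. stock: 34 - 5 = 29. total_sold = 28
  Event 8 (sale 7): sell min(7,29)=7. stock: 29 - 7 = 22. total_sold = 35
  Event 9 (sale 18): sell min(18,22)=18. stock: 22 - 18 = 4. total_sold = 53
Final: stock = 4, total_sold = 53

Answer: 53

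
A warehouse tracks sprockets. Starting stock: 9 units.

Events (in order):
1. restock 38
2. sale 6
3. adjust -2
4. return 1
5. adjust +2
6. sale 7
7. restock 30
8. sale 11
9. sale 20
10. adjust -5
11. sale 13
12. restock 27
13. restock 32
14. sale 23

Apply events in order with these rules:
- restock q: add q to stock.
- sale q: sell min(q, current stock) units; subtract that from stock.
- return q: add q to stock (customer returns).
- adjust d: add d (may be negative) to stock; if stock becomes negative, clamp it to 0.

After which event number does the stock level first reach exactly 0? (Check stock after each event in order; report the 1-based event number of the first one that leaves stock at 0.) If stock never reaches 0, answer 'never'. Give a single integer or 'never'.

Processing events:
Start: stock = 9
  Event 1 (restock 38): 9 + 38 = 47
  Event 2 (sale 6): sell min(6,47)=6. stock: 47 - 6 = 41. total_sold = 6
  Event 3 (adjust -2): 41 + -2 = 39
  Event 4 (return 1): 39 + 1 = 40
  Event 5 (adjust +2): 40 + 2 = 42
  Event 6 (sale 7): sell min(7,42)=7. stock: 42 - 7 = 35. total_sold = 13
  Event 7 (restock 30): 35 + 30 = 65
  Event 8 (sale 11): sell min(11,65)=11. stock: 65 - 11 = 54. total_sold = 24
  Event 9 (sale 20): sell min(20,54)=20. stock: 54 - 20 = 34. total_sold = 44
  Event 10 (adjust -5): 34 + -5 = 29
  Event 11 (sale 13): sell min(13,29)=13. stock: 29 - 13 = 16. total_sold = 57
  Event 12 (restock 27): 16 + 27 = 43
  Event 13 (restock 32): 43 + 32 = 75
  Event 14 (sale 23): sell min(23,75)=23. stock: 75 - 23 = 52. total_sold = 80
Final: stock = 52, total_sold = 80

Stock never reaches 0.

Answer: never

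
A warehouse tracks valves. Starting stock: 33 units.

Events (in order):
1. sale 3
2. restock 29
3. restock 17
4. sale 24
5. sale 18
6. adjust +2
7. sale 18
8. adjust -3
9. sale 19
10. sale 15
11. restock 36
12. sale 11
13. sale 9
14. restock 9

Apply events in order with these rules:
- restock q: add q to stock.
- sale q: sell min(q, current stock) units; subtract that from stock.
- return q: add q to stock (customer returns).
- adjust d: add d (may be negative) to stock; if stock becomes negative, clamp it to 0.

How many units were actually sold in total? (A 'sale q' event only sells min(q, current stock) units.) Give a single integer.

Answer: 98

Derivation:
Processing events:
Start: stock = 33
  Event 1 (sale 3): sell min(3,33)=3. stock: 33 - 3 = 30. total_sold = 3
  Event 2 (restock 29): 30 + 29 = 59
  Event 3 (restock 17): 59 + 17 = 76
  Event 4 (sale 24): sell min(24,76)=24. stock: 76 - 24 = 52. total_sold = 27
  Event 5 (sale 18): sell min(18,52)=18. stock: 52 - 18 = 34. total_sold = 45
  Event 6 (adjust +2): 34 + 2 = 36
  Event 7 (sale 18): sell min(18,36)=18. stock: 36 - 18 = 18. total_sold = 63
  Event 8 (adjust -3): 18 + -3 = 15
  Event 9 (sale 19): sell min(19,15)=15. stock: 15 - 15 = 0. total_sold = 78
  Event 10 (sale 15): sell min(15,0)=0. stock: 0 - 0 = 0. total_sold = 78
  Event 11 (restock 36): 0 + 36 = 36
  Event 12 (sale 11): sell min(11,36)=11. stock: 36 - 11 = 25. total_sold = 89
  Event 13 (sale 9): sell min(9,25)=9. stock: 25 - 9 = 16. total_sold = 98
  Event 14 (restock 9): 16 + 9 = 25
Final: stock = 25, total_sold = 98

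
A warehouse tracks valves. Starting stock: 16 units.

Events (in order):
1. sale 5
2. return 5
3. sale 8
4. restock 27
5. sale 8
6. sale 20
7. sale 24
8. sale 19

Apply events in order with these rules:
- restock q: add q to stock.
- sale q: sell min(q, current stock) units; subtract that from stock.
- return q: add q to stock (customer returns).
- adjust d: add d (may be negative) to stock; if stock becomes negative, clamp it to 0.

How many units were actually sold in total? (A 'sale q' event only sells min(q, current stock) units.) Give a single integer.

Processing events:
Start: stock = 16
  Event 1 (sale 5): sell min(5,16)=5. stock: 16 - 5 = 11. total_sold = 5
  Event 2 (return 5): 11 + 5 = 16
  Event 3 (sale 8): sell min(8,16)=8. stock: 16 - 8 = 8. total_sold = 13
  Event 4 (restock 27): 8 + 27 = 35
  Event 5 (sale 8): sell min(8,35)=8. stock: 35 - 8 = 27. total_sold = 21
  Event 6 (sale 20): sell min(20,27)=20. stock: 27 - 20 = 7. total_sold = 41
  Event 7 (sale 24): sell min(24,7)=7. stock: 7 - 7 = 0. total_sold = 48
  Event 8 (sale 19): sell min(19,0)=0. stock: 0 - 0 = 0. total_sold = 48
Final: stock = 0, total_sold = 48

Answer: 48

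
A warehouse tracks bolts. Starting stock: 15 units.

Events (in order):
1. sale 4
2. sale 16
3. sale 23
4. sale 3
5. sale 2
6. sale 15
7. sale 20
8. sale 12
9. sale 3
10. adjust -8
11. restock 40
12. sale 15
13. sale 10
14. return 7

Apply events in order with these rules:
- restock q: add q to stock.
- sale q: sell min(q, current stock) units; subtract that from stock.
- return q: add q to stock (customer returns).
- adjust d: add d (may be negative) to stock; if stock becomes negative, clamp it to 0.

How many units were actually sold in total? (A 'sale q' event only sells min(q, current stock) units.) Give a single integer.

Answer: 40

Derivation:
Processing events:
Start: stock = 15
  Event 1 (sale 4): sell min(4,15)=4. stock: 15 - 4 = 11. total_sold = 4
  Event 2 (sale 16): sell min(16,11)=11. stock: 11 - 11 = 0. total_sold = 15
  Event 3 (sale 23): sell min(23,0)=0. stock: 0 - 0 = 0. total_sold = 15
  Event 4 (sale 3): sell min(3,0)=0. stock: 0 - 0 = 0. total_sold = 15
  Event 5 (sale 2): sell min(2,0)=0. stock: 0 - 0 = 0. total_sold = 15
  Event 6 (sale 15): sell min(15,0)=0. stock: 0 - 0 = 0. total_sold = 15
  Event 7 (sale 20): sell min(20,0)=0. stock: 0 - 0 = 0. total_sold = 15
  Event 8 (sale 12): sell min(12,0)=0. stock: 0 - 0 = 0. total_sold = 15
  Event 9 (sale 3): sell min(3,0)=0. stock: 0 - 0 = 0. total_sold = 15
  Event 10 (adjust -8): 0 + -8 = 0 (clamped to 0)
  Event 11 (restock 40): 0 + 40 = 40
  Event 12 (sale 15): sell min(15,40)=15. stock: 40 - 15 = 25. total_sold = 30
  Event 13 (sale 10): sell min(10,25)=10. stock: 25 - 10 = 15. total_sold = 40
  Event 14 (return 7): 15 + 7 = 22
Final: stock = 22, total_sold = 40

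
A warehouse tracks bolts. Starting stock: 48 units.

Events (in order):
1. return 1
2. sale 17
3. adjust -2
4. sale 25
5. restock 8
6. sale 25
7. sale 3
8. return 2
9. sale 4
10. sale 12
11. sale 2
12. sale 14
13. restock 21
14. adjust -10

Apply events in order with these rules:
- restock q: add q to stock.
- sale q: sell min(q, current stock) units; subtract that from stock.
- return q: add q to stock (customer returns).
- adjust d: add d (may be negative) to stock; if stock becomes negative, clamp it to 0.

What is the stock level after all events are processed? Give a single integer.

Processing events:
Start: stock = 48
  Event 1 (return 1): 48 + 1 = 49
  Event 2 (sale 17): sell min(17,49)=17. stock: 49 - 17 = 32. total_sold = 17
  Event 3 (adjust -2): 32 + -2 = 30
  Event 4 (sale 25): sell min(25,30)=25. stock: 30 - 25 = 5. total_sold = 42
  Event 5 (restock 8): 5 + 8 = 13
  Event 6 (sale 25): sell min(25,13)=13. stock: 13 - 13 = 0. total_sold = 55
  Event 7 (sale 3): sell min(3,0)=0. stock: 0 - 0 = 0. total_sold = 55
  Event 8 (return 2): 0 + 2 = 2
  Event 9 (sale 4): sell min(4,2)=2. stock: 2 - 2 = 0. total_sold = 57
  Event 10 (sale 12): sell min(12,0)=0. stock: 0 - 0 = 0. total_sold = 57
  Event 11 (sale 2): sell min(2,0)=0. stock: 0 - 0 = 0. total_sold = 57
  Event 12 (sale 14): sell min(14,0)=0. stock: 0 - 0 = 0. total_sold = 57
  Event 13 (restock 21): 0 + 21 = 21
  Event 14 (adjust -10): 21 + -10 = 11
Final: stock = 11, total_sold = 57

Answer: 11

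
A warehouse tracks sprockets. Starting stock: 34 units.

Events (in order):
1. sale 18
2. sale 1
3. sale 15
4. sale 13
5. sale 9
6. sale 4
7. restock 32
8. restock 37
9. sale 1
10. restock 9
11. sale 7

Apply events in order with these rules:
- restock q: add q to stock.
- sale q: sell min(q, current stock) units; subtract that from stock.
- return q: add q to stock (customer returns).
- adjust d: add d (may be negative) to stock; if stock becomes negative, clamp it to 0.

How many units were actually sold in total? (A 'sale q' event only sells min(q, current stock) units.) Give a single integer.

Processing events:
Start: stock = 34
  Event 1 (sale 18): sell min(18,34)=18. stock: 34 - 18 = 16. total_sold = 18
  Event 2 (sale 1): sell min(1,16)=1. stock: 16 - 1 = 15. total_sold = 19
  Event 3 (sale 15): sell min(15,15)=15. stock: 15 - 15 = 0. total_sold = 34
  Event 4 (sale 13): sell min(13,0)=0. stock: 0 - 0 = 0. total_sold = 34
  Event 5 (sale 9): sell min(9,0)=0. stock: 0 - 0 = 0. total_sold = 34
  Event 6 (sale 4): sell min(4,0)=0. stock: 0 - 0 = 0. total_sold = 34
  Event 7 (restock 32): 0 + 32 = 32
  Event 8 (restock 37): 32 + 37 = 69
  Event 9 (sale 1): sell min(1,69)=1. stock: 69 - 1 = 68. total_sold = 35
  Event 10 (restock 9): 68 + 9 = 77
  Event 11 (sale 7): sell min(7,77)=7. stock: 77 - 7 = 70. total_sold = 42
Final: stock = 70, total_sold = 42

Answer: 42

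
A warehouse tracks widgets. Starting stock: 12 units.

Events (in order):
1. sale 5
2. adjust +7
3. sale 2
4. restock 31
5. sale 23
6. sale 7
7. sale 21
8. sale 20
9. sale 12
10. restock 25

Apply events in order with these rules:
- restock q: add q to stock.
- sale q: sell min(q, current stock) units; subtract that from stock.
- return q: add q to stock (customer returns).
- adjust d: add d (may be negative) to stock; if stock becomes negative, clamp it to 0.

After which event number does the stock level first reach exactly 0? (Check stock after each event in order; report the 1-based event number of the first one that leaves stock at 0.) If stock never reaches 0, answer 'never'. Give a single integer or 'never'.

Processing events:
Start: stock = 12
  Event 1 (sale 5): sell min(5,12)=5. stock: 12 - 5 = 7. total_sold = 5
  Event 2 (adjust +7): 7 + 7 = 14
  Event 3 (sale 2): sell min(2,14)=2. stock: 14 - 2 = 12. total_sold = 7
  Event 4 (restock 31): 12 + 31 = 43
  Event 5 (sale 23): sell min(23,43)=23. stock: 43 - 23 = 20. total_sold = 30
  Event 6 (sale 7): sell min(7,20)=7. stock: 20 - 7 = 13. total_sold = 37
  Event 7 (sale 21): sell min(21,13)=13. stock: 13 - 13 = 0. total_sold = 50
  Event 8 (sale 20): sell min(20,0)=0. stock: 0 - 0 = 0. total_sold = 50
  Event 9 (sale 12): sell min(12,0)=0. stock: 0 - 0 = 0. total_sold = 50
  Event 10 (restock 25): 0 + 25 = 25
Final: stock = 25, total_sold = 50

First zero at event 7.

Answer: 7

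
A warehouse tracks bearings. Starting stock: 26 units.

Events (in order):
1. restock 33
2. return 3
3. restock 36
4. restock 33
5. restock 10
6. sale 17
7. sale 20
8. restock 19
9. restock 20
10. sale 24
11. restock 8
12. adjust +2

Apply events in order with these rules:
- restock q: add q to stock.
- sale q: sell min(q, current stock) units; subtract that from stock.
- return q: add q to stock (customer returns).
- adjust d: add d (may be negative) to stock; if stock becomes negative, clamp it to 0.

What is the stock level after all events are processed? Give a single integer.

Answer: 129

Derivation:
Processing events:
Start: stock = 26
  Event 1 (restock 33): 26 + 33 = 59
  Event 2 (return 3): 59 + 3 = 62
  Event 3 (restock 36): 62 + 36 = 98
  Event 4 (restock 33): 98 + 33 = 131
  Event 5 (restock 10): 131 + 10 = 141
  Event 6 (sale 17): sell min(17,141)=17. stock: 141 - 17 = 124. total_sold = 17
  Event 7 (sale 20): sell min(20,124)=20. stock: 124 - 20 = 104. total_sold = 37
  Event 8 (restock 19): 104 + 19 = 123
  Event 9 (restock 20): 123 + 20 = 143
  Event 10 (sale 24): sell min(24,143)=24. stock: 143 - 24 = 119. total_sold = 61
  Event 11 (restock 8): 119 + 8 = 127
  Event 12 (adjust +2): 127 + 2 = 129
Final: stock = 129, total_sold = 61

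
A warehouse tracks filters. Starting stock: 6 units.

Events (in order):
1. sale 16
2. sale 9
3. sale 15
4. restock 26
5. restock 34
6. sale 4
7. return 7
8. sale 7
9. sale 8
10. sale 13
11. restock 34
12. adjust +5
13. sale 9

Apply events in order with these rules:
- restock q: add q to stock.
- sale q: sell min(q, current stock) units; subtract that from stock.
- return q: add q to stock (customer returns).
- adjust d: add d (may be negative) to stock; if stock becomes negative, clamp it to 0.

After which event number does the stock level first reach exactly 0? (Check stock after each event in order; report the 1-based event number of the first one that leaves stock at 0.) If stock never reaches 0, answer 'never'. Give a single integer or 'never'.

Processing events:
Start: stock = 6
  Event 1 (sale 16): sell min(16,6)=6. stock: 6 - 6 = 0. total_sold = 6
  Event 2 (sale 9): sell min(9,0)=0. stock: 0 - 0 = 0. total_sold = 6
  Event 3 (sale 15): sell min(15,0)=0. stock: 0 - 0 = 0. total_sold = 6
  Event 4 (restock 26): 0 + 26 = 26
  Event 5 (restock 34): 26 + 34 = 60
  Event 6 (sale 4): sell min(4,60)=4. stock: 60 - 4 = 56. total_sold = 10
  Event 7 (return 7): 56 + 7 = 63
  Event 8 (sale 7): sell min(7,63)=7. stock: 63 - 7 = 56. total_sold = 17
  Event 9 (sale 8): sell min(8,56)=8. stock: 56 - 8 = 48. total_sold = 25
  Event 10 (sale 13): sell min(13,48)=13. stock: 48 - 13 = 35. total_sold = 38
  Event 11 (restock 34): 35 + 34 = 69
  Event 12 (adjust +5): 69 + 5 = 74
  Event 13 (sale 9): sell min(9,74)=9. stock: 74 - 9 = 65. total_sold = 47
Final: stock = 65, total_sold = 47

First zero at event 1.

Answer: 1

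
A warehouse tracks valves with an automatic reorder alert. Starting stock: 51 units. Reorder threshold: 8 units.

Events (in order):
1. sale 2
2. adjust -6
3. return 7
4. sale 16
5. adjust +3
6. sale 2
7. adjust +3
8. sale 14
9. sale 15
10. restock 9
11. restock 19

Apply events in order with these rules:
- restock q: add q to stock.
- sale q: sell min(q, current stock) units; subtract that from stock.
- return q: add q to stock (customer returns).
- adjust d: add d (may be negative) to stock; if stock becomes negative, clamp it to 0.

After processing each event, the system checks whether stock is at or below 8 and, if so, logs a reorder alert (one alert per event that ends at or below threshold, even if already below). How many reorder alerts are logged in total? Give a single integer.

Answer: 0

Derivation:
Processing events:
Start: stock = 51
  Event 1 (sale 2): sell min(2,51)=2. stock: 51 - 2 = 49. total_sold = 2
  Event 2 (adjust -6): 49 + -6 = 43
  Event 3 (return 7): 43 + 7 = 50
  Event 4 (sale 16): sell min(16,50)=16. stock: 50 - 16 = 34. total_sold = 18
  Event 5 (adjust +3): 34 + 3 = 37
  Event 6 (sale 2): sell min(2,37)=2. stock: 37 - 2 = 35. total_sold = 20
  Event 7 (adjust +3): 35 + 3 = 38
  Event 8 (sale 14): sell min(14,38)=14. stock: 38 - 14 = 24. total_sold = 34
  Event 9 (sale 15): sell min(15,24)=15. stock: 24 - 15 = 9. total_sold = 49
  Event 10 (restock 9): 9 + 9 = 18
  Event 11 (restock 19): 18 + 19 = 37
Final: stock = 37, total_sold = 49

Checking against threshold 8:
  After event 1: stock=49 > 8
  After event 2: stock=43 > 8
  After event 3: stock=50 > 8
  After event 4: stock=34 > 8
  After event 5: stock=37 > 8
  After event 6: stock=35 > 8
  After event 7: stock=38 > 8
  After event 8: stock=24 > 8
  After event 9: stock=9 > 8
  After event 10: stock=18 > 8
  After event 11: stock=37 > 8
Alert events: []. Count = 0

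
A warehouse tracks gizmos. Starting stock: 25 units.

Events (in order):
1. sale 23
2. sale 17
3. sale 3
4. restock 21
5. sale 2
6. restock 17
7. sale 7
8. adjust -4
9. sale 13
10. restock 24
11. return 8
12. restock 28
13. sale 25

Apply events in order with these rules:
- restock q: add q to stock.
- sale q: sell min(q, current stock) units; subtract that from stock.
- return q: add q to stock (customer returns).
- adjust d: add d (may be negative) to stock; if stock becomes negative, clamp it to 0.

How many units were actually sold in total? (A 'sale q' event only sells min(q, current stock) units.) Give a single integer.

Answer: 72

Derivation:
Processing events:
Start: stock = 25
  Event 1 (sale 23): sell min(23,25)=23. stock: 25 - 23 = 2. total_sold = 23
  Event 2 (sale 17): sell min(17,2)=2. stock: 2 - 2 = 0. total_sold = 25
  Event 3 (sale 3): sell min(3,0)=0. stock: 0 - 0 = 0. total_sold = 25
  Event 4 (restock 21): 0 + 21 = 21
  Event 5 (sale 2): sell min(2,21)=2. stock: 21 - 2 = 19. total_sold = 27
  Event 6 (restock 17): 19 + 17 = 36
  Event 7 (sale 7): sell min(7,36)=7. stock: 36 - 7 = 29. total_sold = 34
  Event 8 (adjust -4): 29 + -4 = 25
  Event 9 (sale 13): sell min(13,25)=13. stock: 25 - 13 = 12. total_sold = 47
  Event 10 (restock 24): 12 + 24 = 36
  Event 11 (return 8): 36 + 8 = 44
  Event 12 (restock 28): 44 + 28 = 72
  Event 13 (sale 25): sell min(25,72)=25. stock: 72 - 25 = 47. total_sold = 72
Final: stock = 47, total_sold = 72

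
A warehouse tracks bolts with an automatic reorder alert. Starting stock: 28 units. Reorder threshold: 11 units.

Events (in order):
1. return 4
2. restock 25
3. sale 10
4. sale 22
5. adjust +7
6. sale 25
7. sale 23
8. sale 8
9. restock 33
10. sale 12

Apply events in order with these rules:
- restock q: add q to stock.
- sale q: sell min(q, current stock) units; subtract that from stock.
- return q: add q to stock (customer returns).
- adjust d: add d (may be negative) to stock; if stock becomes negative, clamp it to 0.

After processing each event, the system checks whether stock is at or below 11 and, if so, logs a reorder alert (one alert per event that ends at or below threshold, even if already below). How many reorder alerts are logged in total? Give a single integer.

Processing events:
Start: stock = 28
  Event 1 (return 4): 28 + 4 = 32
  Event 2 (restock 25): 32 + 25 = 57
  Event 3 (sale 10): sell min(10,57)=10. stock: 57 - 10 = 47. total_sold = 10
  Event 4 (sale 22): sell min(22,47)=22. stock: 47 - 22 = 25. total_sold = 32
  Event 5 (adjust +7): 25 + 7 = 32
  Event 6 (sale 25): sell min(25,32)=25. stock: 32 - 25 = 7. total_sold = 57
  Event 7 (sale 23): sell min(23,7)=7. stock: 7 - 7 = 0. total_sold = 64
  Event 8 (sale 8): sell min(8,0)=0. stock: 0 - 0 = 0. total_sold = 64
  Event 9 (restock 33): 0 + 33 = 33
  Event 10 (sale 12): sell min(12,33)=12. stock: 33 - 12 = 21. total_sold = 76
Final: stock = 21, total_sold = 76

Checking against threshold 11:
  After event 1: stock=32 > 11
  After event 2: stock=57 > 11
  After event 3: stock=47 > 11
  After event 4: stock=25 > 11
  After event 5: stock=32 > 11
  After event 6: stock=7 <= 11 -> ALERT
  After event 7: stock=0 <= 11 -> ALERT
  After event 8: stock=0 <= 11 -> ALERT
  After event 9: stock=33 > 11
  After event 10: stock=21 > 11
Alert events: [6, 7, 8]. Count = 3

Answer: 3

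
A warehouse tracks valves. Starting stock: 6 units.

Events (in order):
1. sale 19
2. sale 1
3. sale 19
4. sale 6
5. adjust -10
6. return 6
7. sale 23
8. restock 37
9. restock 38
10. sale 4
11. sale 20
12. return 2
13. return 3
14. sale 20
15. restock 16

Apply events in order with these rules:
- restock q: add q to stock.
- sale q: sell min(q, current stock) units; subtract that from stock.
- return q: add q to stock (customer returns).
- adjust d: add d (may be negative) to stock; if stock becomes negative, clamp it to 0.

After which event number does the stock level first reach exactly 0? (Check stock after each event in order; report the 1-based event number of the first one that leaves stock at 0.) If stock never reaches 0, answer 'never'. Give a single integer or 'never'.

Processing events:
Start: stock = 6
  Event 1 (sale 19): sell min(19,6)=6. stock: 6 - 6 = 0. total_sold = 6
  Event 2 (sale 1): sell min(1,0)=0. stock: 0 - 0 = 0. total_sold = 6
  Event 3 (sale 19): sell min(19,0)=0. stock: 0 - 0 = 0. total_sold = 6
  Event 4 (sale 6): sell min(6,0)=0. stock: 0 - 0 = 0. total_sold = 6
  Event 5 (adjust -10): 0 + -10 = 0 (clamped to 0)
  Event 6 (return 6): 0 + 6 = 6
  Event 7 (sale 23): sell min(23,6)=6. stock: 6 - 6 = 0. total_sold = 12
  Event 8 (restock 37): 0 + 37 = 37
  Event 9 (restock 38): 37 + 38 = 75
  Event 10 (sale 4): sell min(4,75)=4. stock: 75 - 4 = 71. total_sold = 16
  Event 11 (sale 20): sell min(20,71)=20. stock: 71 - 20 = 51. total_sold = 36
  Event 12 (return 2): 51 + 2 = 53
  Event 13 (return 3): 53 + 3 = 56
  Event 14 (sale 20): sell min(20,56)=20. stock: 56 - 20 = 36. total_sold = 56
  Event 15 (restock 16): 36 + 16 = 52
Final: stock = 52, total_sold = 56

First zero at event 1.

Answer: 1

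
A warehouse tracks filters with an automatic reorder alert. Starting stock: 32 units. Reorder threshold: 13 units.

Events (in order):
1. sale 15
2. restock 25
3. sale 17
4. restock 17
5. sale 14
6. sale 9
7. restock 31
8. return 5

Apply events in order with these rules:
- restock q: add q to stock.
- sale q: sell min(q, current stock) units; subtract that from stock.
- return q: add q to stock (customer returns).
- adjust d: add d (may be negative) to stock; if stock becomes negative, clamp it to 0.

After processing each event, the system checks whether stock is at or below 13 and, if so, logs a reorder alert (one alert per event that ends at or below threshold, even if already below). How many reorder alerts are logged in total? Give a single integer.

Answer: 0

Derivation:
Processing events:
Start: stock = 32
  Event 1 (sale 15): sell min(15,32)=15. stock: 32 - 15 = 17. total_sold = 15
  Event 2 (restock 25): 17 + 25 = 42
  Event 3 (sale 17): sell min(17,42)=17. stock: 42 - 17 = 25. total_sold = 32
  Event 4 (restock 17): 25 + 17 = 42
  Event 5 (sale 14): sell min(14,42)=14. stock: 42 - 14 = 28. total_sold = 46
  Event 6 (sale 9): sell min(9,28)=9. stock: 28 - 9 = 19. total_sold = 55
  Event 7 (restock 31): 19 + 31 = 50
  Event 8 (return 5): 50 + 5 = 55
Final: stock = 55, total_sold = 55

Checking against threshold 13:
  After event 1: stock=17 > 13
  After event 2: stock=42 > 13
  After event 3: stock=25 > 13
  After event 4: stock=42 > 13
  After event 5: stock=28 > 13
  After event 6: stock=19 > 13
  After event 7: stock=50 > 13
  After event 8: stock=55 > 13
Alert events: []. Count = 0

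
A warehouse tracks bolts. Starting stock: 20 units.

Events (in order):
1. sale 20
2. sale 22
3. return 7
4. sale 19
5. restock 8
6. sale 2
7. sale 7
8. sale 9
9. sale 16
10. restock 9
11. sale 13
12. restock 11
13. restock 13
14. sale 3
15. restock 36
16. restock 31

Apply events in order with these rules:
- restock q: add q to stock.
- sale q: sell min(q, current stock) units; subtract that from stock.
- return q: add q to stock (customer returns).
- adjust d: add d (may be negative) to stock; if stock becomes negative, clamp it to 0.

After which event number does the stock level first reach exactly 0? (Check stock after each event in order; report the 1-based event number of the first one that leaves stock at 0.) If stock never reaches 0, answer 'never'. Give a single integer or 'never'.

Answer: 1

Derivation:
Processing events:
Start: stock = 20
  Event 1 (sale 20): sell min(20,20)=20. stock: 20 - 20 = 0. total_sold = 20
  Event 2 (sale 22): sell min(22,0)=0. stock: 0 - 0 = 0. total_sold = 20
  Event 3 (return 7): 0 + 7 = 7
  Event 4 (sale 19): sell min(19,7)=7. stock: 7 - 7 = 0. total_sold = 27
  Event 5 (restock 8): 0 + 8 = 8
  Event 6 (sale 2): sell min(2,8)=2. stock: 8 - 2 = 6. total_sold = 29
  Event 7 (sale 7): sell min(7,6)=6. stock: 6 - 6 = 0. total_sold = 35
  Event 8 (sale 9): sell min(9,0)=0. stock: 0 - 0 = 0. total_sold = 35
  Event 9 (sale 16): sell min(16,0)=0. stock: 0 - 0 = 0. total_sold = 35
  Event 10 (restock 9): 0 + 9 = 9
  Event 11 (sale 13): sell min(13,9)=9. stock: 9 - 9 = 0. total_sold = 44
  Event 12 (restock 11): 0 + 11 = 11
  Event 13 (restock 13): 11 + 13 = 24
  Event 14 (sale 3): sell min(3,24)=3. stock: 24 - 3 = 21. total_sold = 47
  Event 15 (restock 36): 21 + 36 = 57
  Event 16 (restock 31): 57 + 31 = 88
Final: stock = 88, total_sold = 47

First zero at event 1.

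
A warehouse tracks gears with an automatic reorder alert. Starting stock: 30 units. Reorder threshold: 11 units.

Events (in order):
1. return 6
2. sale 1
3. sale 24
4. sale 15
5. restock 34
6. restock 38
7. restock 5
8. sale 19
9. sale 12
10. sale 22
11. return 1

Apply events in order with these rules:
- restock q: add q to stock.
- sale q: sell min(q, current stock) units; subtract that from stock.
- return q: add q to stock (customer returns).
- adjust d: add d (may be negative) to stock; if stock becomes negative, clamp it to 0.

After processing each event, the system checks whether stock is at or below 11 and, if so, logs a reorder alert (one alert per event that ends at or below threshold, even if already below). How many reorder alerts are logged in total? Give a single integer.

Processing events:
Start: stock = 30
  Event 1 (return 6): 30 + 6 = 36
  Event 2 (sale 1): sell min(1,36)=1. stock: 36 - 1 = 35. total_sold = 1
  Event 3 (sale 24): sell min(24,35)=24. stock: 35 - 24 = 11. total_sold = 25
  Event 4 (sale 15): sell min(15,11)=11. stock: 11 - 11 = 0. total_sold = 36
  Event 5 (restock 34): 0 + 34 = 34
  Event 6 (restock 38): 34 + 38 = 72
  Event 7 (restock 5): 72 + 5 = 77
  Event 8 (sale 19): sell min(19,77)=19. stock: 77 - 19 = 58. total_sold = 55
  Event 9 (sale 12): sell min(12,58)=12. stock: 58 - 12 = 46. total_sold = 67
  Event 10 (sale 22): sell min(22,46)=22. stock: 46 - 22 = 24. total_sold = 89
  Event 11 (return 1): 24 + 1 = 25
Final: stock = 25, total_sold = 89

Checking against threshold 11:
  After event 1: stock=36 > 11
  After event 2: stock=35 > 11
  After event 3: stock=11 <= 11 -> ALERT
  After event 4: stock=0 <= 11 -> ALERT
  After event 5: stock=34 > 11
  After event 6: stock=72 > 11
  After event 7: stock=77 > 11
  After event 8: stock=58 > 11
  After event 9: stock=46 > 11
  After event 10: stock=24 > 11
  After event 11: stock=25 > 11
Alert events: [3, 4]. Count = 2

Answer: 2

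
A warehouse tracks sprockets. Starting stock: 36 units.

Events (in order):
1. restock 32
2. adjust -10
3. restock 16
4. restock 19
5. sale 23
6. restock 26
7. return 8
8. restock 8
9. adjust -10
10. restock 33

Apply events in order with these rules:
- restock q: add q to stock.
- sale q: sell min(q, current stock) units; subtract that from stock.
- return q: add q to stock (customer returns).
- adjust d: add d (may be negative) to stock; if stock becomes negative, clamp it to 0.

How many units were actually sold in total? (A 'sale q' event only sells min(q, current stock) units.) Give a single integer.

Answer: 23

Derivation:
Processing events:
Start: stock = 36
  Event 1 (restock 32): 36 + 32 = 68
  Event 2 (adjust -10): 68 + -10 = 58
  Event 3 (restock 16): 58 + 16 = 74
  Event 4 (restock 19): 74 + 19 = 93
  Event 5 (sale 23): sell min(23,93)=23. stock: 93 - 23 = 70. total_sold = 23
  Event 6 (restock 26): 70 + 26 = 96
  Event 7 (return 8): 96 + 8 = 104
  Event 8 (restock 8): 104 + 8 = 112
  Event 9 (adjust -10): 112 + -10 = 102
  Event 10 (restock 33): 102 + 33 = 135
Final: stock = 135, total_sold = 23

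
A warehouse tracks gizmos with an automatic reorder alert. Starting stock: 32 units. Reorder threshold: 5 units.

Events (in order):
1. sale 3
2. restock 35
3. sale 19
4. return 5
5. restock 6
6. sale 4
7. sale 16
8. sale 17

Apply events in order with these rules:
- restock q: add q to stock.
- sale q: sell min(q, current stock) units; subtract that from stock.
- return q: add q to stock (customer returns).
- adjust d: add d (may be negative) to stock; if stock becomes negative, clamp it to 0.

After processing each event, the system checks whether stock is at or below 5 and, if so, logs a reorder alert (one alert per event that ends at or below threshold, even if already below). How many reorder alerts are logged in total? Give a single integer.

Processing events:
Start: stock = 32
  Event 1 (sale 3): sell min(3,32)=3. stock: 32 - 3 = 29. total_sold = 3
  Event 2 (restock 35): 29 + 35 = 64
  Event 3 (sale 19): sell min(19,64)=19. stock: 64 - 19 = 45. total_sold = 22
  Event 4 (return 5): 45 + 5 = 50
  Event 5 (restock 6): 50 + 6 = 56
  Event 6 (sale 4): sell min(4,56)=4. stock: 56 - 4 = 52. total_sold = 26
  Event 7 (sale 16): sell min(16,52)=16. stock: 52 - 16 = 36. total_sold = 42
  Event 8 (sale 17): sell min(17,36)=17. stock: 36 - 17 = 19. total_sold = 59
Final: stock = 19, total_sold = 59

Checking against threshold 5:
  After event 1: stock=29 > 5
  After event 2: stock=64 > 5
  After event 3: stock=45 > 5
  After event 4: stock=50 > 5
  After event 5: stock=56 > 5
  After event 6: stock=52 > 5
  After event 7: stock=36 > 5
  After event 8: stock=19 > 5
Alert events: []. Count = 0

Answer: 0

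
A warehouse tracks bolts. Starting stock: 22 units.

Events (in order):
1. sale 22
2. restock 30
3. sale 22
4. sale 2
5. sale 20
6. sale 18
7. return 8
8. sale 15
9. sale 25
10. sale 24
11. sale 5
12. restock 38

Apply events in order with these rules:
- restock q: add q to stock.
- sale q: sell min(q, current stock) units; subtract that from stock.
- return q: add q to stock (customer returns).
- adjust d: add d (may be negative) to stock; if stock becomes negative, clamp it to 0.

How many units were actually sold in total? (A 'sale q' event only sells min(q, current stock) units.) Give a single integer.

Processing events:
Start: stock = 22
  Event 1 (sale 22): sell min(22,22)=22. stock: 22 - 22 = 0. total_sold = 22
  Event 2 (restock 30): 0 + 30 = 30
  Event 3 (sale 22): sell min(22,30)=22. stock: 30 - 22 = 8. total_sold = 44
  Event 4 (sale 2): sell min(2,8)=2. stock: 8 - 2 = 6. total_sold = 46
  Event 5 (sale 20): sell min(20,6)=6. stock: 6 - 6 = 0. total_sold = 52
  Event 6 (sale 18): sell min(18,0)=0. stock: 0 - 0 = 0. total_sold = 52
  Event 7 (return 8): 0 + 8 = 8
  Event 8 (sale 15): sell min(15,8)=8. stock: 8 - 8 = 0. total_sold = 60
  Event 9 (sale 25): sell min(25,0)=0. stock: 0 - 0 = 0. total_sold = 60
  Event 10 (sale 24): sell min(24,0)=0. stock: 0 - 0 = 0. total_sold = 60
  Event 11 (sale 5): sell min(5,0)=0. stock: 0 - 0 = 0. total_sold = 60
  Event 12 (restock 38): 0 + 38 = 38
Final: stock = 38, total_sold = 60

Answer: 60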